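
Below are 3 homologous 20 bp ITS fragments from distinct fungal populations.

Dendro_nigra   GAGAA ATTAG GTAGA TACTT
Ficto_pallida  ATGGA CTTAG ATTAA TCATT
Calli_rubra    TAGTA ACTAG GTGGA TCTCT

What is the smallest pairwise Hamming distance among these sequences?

7

Pairwise Hamming distances:
  Dendro_nigra vs Ficto_pallida: 9
  Dendro_nigra vs Calli_rubra: 7
  Ficto_pallida vs Calli_rubra: 10
The smallest is 7, between Dendro_nigra and Calli_rubra.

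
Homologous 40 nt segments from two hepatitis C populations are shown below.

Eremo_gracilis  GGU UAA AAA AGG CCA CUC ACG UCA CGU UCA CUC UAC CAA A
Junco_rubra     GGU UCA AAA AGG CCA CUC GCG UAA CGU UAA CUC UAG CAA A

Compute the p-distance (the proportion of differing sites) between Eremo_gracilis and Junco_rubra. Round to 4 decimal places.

0.1250

Mismatches occur at site 5 (A→C), site 19 (A→G), site 23 (C→A), site 29 (C→A), site 36 (C→G).
There are 5 differences over 40 sites, so p = 5/40 = 0.1250.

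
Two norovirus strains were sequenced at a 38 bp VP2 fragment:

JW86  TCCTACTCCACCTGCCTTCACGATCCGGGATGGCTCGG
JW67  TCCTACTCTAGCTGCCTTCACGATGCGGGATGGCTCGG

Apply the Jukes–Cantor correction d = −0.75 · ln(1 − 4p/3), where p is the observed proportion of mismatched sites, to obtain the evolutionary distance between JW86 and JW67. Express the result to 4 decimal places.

0.0834

The sequences differ at positions 9 (C/T), 11 (C/G), 25 (C/G).
p = 3/38 = 0.078947.
d = −0.75 · ln(1 − (4/3)·0.078947) = −0.75 · ln(0.894737) = −0.75 · (-0.111225) = 0.0834.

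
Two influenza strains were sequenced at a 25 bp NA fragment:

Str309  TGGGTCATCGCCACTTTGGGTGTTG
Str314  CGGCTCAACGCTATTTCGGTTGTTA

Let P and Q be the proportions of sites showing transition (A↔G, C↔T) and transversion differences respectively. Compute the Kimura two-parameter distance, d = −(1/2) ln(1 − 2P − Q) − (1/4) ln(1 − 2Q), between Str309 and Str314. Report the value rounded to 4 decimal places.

Mismatches occur at site 1 (T↔C, transition), site 4 (G↔C, transversion), site 8 (T↔A, transversion), site 12 (C↔T, transition), site 14 (C↔T, transition), site 17 (T↔C, transition), site 20 (G↔T, transversion), site 25 (G↔A, transition).
Of the 8 differences, 5 transitions and 3 transversions over 25 sites: P = 5/25 = 0.200000, Q = 3/25 = 0.120000.
d = −0.5·ln(0.480000) − 0.25·ln(0.760000) = −0.5·(-0.733969) − 0.25·(-0.274437) = 0.4356.

0.4356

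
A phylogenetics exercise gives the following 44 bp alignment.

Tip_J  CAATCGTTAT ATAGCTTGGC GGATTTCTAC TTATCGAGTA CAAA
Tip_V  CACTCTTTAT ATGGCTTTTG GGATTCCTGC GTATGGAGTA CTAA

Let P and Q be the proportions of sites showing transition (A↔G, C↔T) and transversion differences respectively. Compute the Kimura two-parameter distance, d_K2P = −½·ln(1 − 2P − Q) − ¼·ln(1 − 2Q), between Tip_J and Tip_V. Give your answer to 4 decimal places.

0.3045

Mismatches occur at site 3 (A→C, transversion), site 6 (G→T, transversion), site 13 (A→G, transition), site 18 (G→T, transversion), site 19 (G→T, transversion), site 20 (C→G, transversion), site 26 (T→C, transition), site 29 (A→G, transition), site 31 (T→G, transversion), site 35 (C→G, transversion), site 42 (A→T, transversion).
Of the 11 differences, 3 transitions and 8 transversions over 44 sites: P = 3/44 = 0.068182, Q = 8/44 = 0.181818.
d = −0.5·ln(0.681818) − 0.25·ln(0.636364) = −0.5·(-0.382993) − 0.25·(-0.451985) = 0.3045.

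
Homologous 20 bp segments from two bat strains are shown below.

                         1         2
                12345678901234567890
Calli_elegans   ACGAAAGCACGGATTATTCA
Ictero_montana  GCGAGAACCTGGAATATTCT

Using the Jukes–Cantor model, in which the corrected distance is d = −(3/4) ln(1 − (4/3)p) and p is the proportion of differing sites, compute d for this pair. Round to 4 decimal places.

0.4715

The sequences differ at positions 1 (A/G), 5 (A/G), 7 (G/A), 9 (A/C), 10 (C/T), 14 (T/A), 20 (A/T).
p = 7/20 = 0.350000.
d = −0.75 · ln(1 − (4/3)·0.350000) = −0.75 · ln(0.533333) = −0.75 · (-0.628609) = 0.4715.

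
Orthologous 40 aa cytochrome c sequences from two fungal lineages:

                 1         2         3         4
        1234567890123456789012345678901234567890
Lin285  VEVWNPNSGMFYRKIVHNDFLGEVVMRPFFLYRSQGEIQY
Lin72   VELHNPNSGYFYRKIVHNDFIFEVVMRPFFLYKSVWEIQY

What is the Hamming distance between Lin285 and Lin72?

8

Differing sites — 3:V/L; 4:W/H; 10:M/Y; 21:L/I; 22:G/F; 33:R/K; 35:Q/V; 36:G/W.
That gives 8 mismatches out of 40 aligned sites, so the Hamming distance is 8.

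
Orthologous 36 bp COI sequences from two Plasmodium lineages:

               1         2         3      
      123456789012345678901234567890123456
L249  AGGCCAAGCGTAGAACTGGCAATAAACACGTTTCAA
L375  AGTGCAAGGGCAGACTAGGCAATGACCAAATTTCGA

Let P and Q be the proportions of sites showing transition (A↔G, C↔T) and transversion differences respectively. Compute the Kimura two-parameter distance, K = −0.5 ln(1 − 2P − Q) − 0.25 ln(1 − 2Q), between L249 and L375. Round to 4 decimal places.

0.4427

Differing sites — 3:G/T (Tv); 4:C/G (Tv); 9:C/G (Tv); 11:T/C (Ti); 15:A/C (Tv); 16:C/T (Ti); 17:T/A (Tv); 24:A/G (Ti); 26:A/C (Tv); 29:C/A (Tv); 30:G/A (Ti); 35:A/G (Ti).
Of the 12 differences, 5 transitions and 7 transversions over 36 sites: P = 5/36 = 0.138889, Q = 7/36 = 0.194444.
d = −0.5·ln(0.527778) − 0.25·ln(0.611112) = −0.5·(-0.639080) − 0.25·(-0.492475) = 0.4427.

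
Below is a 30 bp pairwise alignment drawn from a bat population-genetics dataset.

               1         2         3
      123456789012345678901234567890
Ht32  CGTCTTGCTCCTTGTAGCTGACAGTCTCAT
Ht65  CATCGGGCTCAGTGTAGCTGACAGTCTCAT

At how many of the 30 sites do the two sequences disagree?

5

Mismatches occur at site 2 (G→A), site 5 (T→G), site 6 (T→G), site 11 (C→A), site 12 (T→G).
That gives 5 mismatches out of 30 aligned sites, so the Hamming distance is 5.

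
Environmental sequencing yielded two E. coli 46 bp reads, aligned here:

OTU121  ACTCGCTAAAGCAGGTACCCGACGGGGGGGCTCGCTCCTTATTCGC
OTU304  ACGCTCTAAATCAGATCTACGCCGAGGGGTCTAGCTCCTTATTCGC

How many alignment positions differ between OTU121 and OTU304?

The sequences differ at positions 3 (T/G), 5 (G/T), 11 (G/T), 15 (G/A), 17 (A/C), 18 (C/T), 19 (C/A), 22 (A/C), 25 (G/A), 30 (G/T), 33 (C/A).
That gives 11 mismatches out of 46 aligned sites, so the Hamming distance is 11.

11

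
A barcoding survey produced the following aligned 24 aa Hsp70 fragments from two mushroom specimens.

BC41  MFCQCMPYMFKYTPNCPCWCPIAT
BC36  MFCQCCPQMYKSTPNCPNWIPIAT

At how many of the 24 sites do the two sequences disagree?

6

The sequences differ at positions 6 (M/C), 8 (Y/Q), 10 (F/Y), 12 (Y/S), 18 (C/N), 20 (C/I).
That gives 6 mismatches out of 24 aligned sites, so the Hamming distance is 6.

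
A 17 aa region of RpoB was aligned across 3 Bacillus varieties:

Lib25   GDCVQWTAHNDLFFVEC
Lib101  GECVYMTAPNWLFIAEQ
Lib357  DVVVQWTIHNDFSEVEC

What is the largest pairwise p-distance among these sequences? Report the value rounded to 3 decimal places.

0.765

Pairwise Hamming distances:
  Lib25 vs Lib101: 8
  Lib25 vs Lib357: 7
  Lib101 vs Lib357: 13
The largest is 13 mismatches, between Lib101 and Lib357; p = 13/17 = 0.765.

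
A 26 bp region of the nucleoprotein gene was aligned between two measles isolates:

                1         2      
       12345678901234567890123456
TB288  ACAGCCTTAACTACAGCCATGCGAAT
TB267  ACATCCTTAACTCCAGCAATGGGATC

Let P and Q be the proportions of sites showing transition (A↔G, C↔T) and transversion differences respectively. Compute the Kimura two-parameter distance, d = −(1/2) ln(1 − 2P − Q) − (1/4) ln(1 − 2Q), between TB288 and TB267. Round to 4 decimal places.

0.2782

Differing sites — 4:G/T (Tv); 13:A/C (Tv); 18:C/A (Tv); 22:C/G (Tv); 25:A/T (Tv); 26:T/C (Ti).
Of the 6 differences, 1 transition and 5 transversions over 26 sites: P = 1/26 = 0.038462, Q = 5/26 = 0.192308.
d = −0.5·ln(0.730768) − 0.25·ln(0.615384) = −0.5·(-0.313659) − 0.25·(-0.485509) = 0.2782.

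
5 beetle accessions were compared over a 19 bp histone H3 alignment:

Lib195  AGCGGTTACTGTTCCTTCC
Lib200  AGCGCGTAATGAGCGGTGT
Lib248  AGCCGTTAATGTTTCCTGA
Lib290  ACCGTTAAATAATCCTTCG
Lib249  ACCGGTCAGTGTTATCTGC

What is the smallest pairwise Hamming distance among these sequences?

6

Pairwise Hamming distances:
  Lib195 vs Lib200: 9
  Lib195 vs Lib248: 6
  Lib195 vs Lib290: 7
  Lib195 vs Lib249: 7
  Lib200 vs Lib248: 9
  Lib200 vs Lib290: 10
  Lib200 vs Lib249: 11
  Lib248 vs Lib290: 10
  Lib248 vs Lib249: 7
  Lib290 vs Lib249: 10
The smallest is 6, between Lib195 and Lib248.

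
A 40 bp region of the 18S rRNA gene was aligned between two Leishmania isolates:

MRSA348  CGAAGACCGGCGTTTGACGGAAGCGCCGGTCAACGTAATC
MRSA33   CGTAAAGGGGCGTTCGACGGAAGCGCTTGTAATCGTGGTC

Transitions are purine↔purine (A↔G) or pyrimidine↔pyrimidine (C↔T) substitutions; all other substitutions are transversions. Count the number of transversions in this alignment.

Mismatches occur at site 3 (A→T, transversion), site 5 (G→A, transition), site 7 (C→G, transversion), site 8 (C→G, transversion), site 15 (T→C, transition), site 27 (C→T, transition), site 28 (G→T, transversion), site 31 (C→A, transversion), site 33 (A→T, transversion), site 37 (A→G, transition), site 38 (A→G, transition).
Of the 11 differences, 5 transitions and 6 transversions, so the answer is 6.

6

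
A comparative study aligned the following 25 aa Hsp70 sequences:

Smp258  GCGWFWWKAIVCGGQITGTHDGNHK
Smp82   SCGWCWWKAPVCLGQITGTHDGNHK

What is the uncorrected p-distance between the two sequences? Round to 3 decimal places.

Mismatches occur at site 1 (G↔S), site 5 (F↔C), site 10 (I↔P), site 13 (G↔L).
There are 4 differences over 25 sites, so p = 4/25 = 0.160.

0.160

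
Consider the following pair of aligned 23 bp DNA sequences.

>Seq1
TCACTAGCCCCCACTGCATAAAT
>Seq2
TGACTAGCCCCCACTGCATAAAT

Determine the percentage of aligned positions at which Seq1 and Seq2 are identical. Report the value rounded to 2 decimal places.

95.65%

Differing sites — 2:C/G.
22 of the 23 sites match, so the percent identity is 22/23 × 100 = 95.65%.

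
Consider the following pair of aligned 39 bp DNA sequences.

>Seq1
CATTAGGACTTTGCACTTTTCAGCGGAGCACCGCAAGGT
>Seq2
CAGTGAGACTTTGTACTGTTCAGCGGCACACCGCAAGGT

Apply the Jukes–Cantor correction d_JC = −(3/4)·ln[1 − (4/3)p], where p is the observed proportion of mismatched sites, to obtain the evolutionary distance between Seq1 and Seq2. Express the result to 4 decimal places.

0.2052

Differing sites — 3:T/G; 5:A/G; 6:G/A; 14:C/T; 18:T/G; 27:A/C; 28:G/A.
p = 7/39 = 0.179487.
d = −0.75 · ln(1 − (4/3)·0.179487) = −0.75 · ln(0.760684) = −0.75 · (-0.273537) = 0.2052.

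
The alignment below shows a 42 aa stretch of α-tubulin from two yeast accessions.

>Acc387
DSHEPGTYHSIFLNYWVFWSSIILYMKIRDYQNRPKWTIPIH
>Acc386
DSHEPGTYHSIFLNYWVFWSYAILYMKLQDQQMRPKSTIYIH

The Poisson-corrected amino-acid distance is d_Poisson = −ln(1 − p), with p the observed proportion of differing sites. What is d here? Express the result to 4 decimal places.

0.2113

Mismatches occur at site 21 (S↔Y), site 22 (I↔A), site 28 (I↔L), site 29 (R↔Q), site 31 (Y↔Q), site 33 (N↔M), site 37 (W↔S), site 40 (P↔Y).
p = 8/42 = 0.190476.
d = −ln(1 − 0.190476) = −ln(0.809524) = 0.2113.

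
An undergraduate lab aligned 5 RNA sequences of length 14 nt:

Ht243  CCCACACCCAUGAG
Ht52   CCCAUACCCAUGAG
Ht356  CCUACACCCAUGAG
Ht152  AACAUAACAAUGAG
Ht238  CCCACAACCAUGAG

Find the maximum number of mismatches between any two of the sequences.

6

Pairwise Hamming distances:
  Ht243 vs Ht52: 1
  Ht243 vs Ht356: 1
  Ht243 vs Ht152: 5
  Ht243 vs Ht238: 1
  Ht52 vs Ht356: 2
  Ht52 vs Ht152: 4
  Ht52 vs Ht238: 2
  Ht356 vs Ht152: 6
  Ht356 vs Ht238: 2
  Ht152 vs Ht238: 4
The largest is 6, between Ht356 and Ht152.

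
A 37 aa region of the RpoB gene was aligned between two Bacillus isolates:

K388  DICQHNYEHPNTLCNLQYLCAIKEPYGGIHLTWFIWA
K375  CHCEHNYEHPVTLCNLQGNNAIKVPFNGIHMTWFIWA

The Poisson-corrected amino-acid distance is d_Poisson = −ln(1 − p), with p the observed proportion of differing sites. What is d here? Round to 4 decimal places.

0.3528

The sequences differ at positions 1 (D/C), 2 (I/H), 4 (Q/E), 11 (N/V), 18 (Y/G), 19 (L/N), 20 (C/N), 24 (E/V), 26 (Y/F), 27 (G/N), 31 (L/M).
p = 11/37 = 0.297297.
d = −ln(1 − 0.297297) = −ln(0.702703) = 0.3528.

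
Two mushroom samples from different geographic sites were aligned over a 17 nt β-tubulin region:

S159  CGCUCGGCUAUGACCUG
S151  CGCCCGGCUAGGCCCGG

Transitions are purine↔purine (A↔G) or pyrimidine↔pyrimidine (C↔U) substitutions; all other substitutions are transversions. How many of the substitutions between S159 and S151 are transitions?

1

Mismatches occur at site 4 (U↔C, transition), site 11 (U↔G, transversion), site 13 (A↔C, transversion), site 16 (U↔G, transversion).
Of the 4 differences, 1 transition and 3 transversions, so the answer is 1.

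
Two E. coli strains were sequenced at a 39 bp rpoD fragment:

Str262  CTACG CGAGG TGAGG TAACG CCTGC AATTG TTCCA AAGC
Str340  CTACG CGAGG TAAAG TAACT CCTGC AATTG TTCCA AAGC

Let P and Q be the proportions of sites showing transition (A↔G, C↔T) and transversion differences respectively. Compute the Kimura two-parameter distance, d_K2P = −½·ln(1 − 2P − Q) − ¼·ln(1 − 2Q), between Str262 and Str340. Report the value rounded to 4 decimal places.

0.0818

Differing sites — 12:G/A (Ti); 14:G/A (Ti); 20:G/T (Tv).
Of the 3 differences, 2 transitions and 1 transversion over 39 sites: P = 2/39 = 0.051282, Q = 1/39 = 0.025641.
d = −0.5·ln(0.871795) − 0.25·ln(0.948718) = −0.5·(-0.137201) − 0.25·(-0.052644) = 0.0818.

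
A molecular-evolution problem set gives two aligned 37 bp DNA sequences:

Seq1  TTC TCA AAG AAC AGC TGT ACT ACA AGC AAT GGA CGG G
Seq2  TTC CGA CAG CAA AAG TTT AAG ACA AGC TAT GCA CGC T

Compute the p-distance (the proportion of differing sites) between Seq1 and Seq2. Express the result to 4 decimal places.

0.3784

Differing sites — 4:T/C; 5:C/G; 7:A/C; 10:A/C; 12:C/A; 14:G/A; 15:C/G; 17:G/T; 20:C/A; 21:T/G; 28:A/T; 32:G/C; 36:G/C; 37:G/T.
There are 14 differences over 37 sites, so p = 14/37 = 0.3784.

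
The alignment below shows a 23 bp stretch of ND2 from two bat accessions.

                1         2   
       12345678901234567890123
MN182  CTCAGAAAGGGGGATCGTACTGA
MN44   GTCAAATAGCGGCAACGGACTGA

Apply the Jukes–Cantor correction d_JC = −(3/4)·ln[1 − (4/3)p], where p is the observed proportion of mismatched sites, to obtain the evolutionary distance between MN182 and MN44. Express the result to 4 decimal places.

0.3904

Differing sites — 1:C/G; 5:G/A; 7:A/T; 10:G/C; 13:G/C; 15:T/A; 18:T/G.
p = 7/23 = 0.304348.
d = −0.75 · ln(1 − (4/3)·0.304348) = −0.75 · ln(0.594203) = −0.75 · (-0.520534) = 0.3904.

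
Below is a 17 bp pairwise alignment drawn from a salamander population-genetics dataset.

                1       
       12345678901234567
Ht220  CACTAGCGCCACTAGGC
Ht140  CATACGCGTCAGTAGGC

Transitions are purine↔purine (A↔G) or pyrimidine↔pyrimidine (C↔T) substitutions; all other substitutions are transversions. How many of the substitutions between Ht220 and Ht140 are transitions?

2

The sequences differ at positions 3 (C/T, transition), 4 (T/A, transversion), 5 (A/C, transversion), 9 (C/T, transition), 12 (C/G, transversion).
Of the 5 differences, 2 transitions and 3 transversions, so the answer is 2.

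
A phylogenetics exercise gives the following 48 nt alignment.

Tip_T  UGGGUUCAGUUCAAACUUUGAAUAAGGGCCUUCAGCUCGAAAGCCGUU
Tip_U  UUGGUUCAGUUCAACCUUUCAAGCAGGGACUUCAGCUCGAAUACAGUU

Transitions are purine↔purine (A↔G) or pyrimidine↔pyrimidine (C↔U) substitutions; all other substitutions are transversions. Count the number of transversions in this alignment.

Mismatches occur at site 2 (G↔U, transversion), site 15 (A↔C, transversion), site 20 (G↔C, transversion), site 23 (U↔G, transversion), site 24 (A↔C, transversion), site 29 (C↔A, transversion), site 42 (A↔U, transversion), site 43 (G↔A, transition), site 45 (C↔A, transversion).
Of the 9 differences, 1 transition and 8 transversions, so the answer is 8.

8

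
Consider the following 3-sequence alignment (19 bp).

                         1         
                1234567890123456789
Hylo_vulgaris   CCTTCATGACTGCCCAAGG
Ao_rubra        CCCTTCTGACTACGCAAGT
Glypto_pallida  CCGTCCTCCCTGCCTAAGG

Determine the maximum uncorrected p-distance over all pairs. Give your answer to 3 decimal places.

Pairwise Hamming distances:
  Hylo_vulgaris vs Ao_rubra: 6
  Hylo_vulgaris vs Glypto_pallida: 5
  Ao_rubra vs Glypto_pallida: 8
The largest is 8 mismatches, between Ao_rubra and Glypto_pallida; p = 8/19 = 0.421.

0.421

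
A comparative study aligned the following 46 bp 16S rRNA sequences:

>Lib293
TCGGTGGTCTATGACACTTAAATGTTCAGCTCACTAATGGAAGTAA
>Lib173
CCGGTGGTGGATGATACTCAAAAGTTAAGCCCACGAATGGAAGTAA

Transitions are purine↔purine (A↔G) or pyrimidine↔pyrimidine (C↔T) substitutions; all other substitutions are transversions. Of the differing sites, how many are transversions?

Differing sites — 1:T/C (Ti); 9:C/G (Tv); 10:T/G (Tv); 15:C/T (Ti); 19:T/C (Ti); 23:T/A (Tv); 27:C/A (Tv); 31:T/C (Ti); 35:T/G (Tv).
Of the 9 differences, 4 transitions and 5 transversions, so the answer is 5.

5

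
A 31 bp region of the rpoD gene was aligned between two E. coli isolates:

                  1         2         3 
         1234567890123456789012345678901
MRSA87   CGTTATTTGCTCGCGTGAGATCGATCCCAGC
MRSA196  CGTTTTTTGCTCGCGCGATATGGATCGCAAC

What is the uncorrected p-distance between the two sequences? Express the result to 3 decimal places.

0.194

The sequences differ at positions 5 (A/T), 16 (T/C), 19 (G/T), 22 (C/G), 27 (C/G), 30 (G/A).
There are 6 differences over 31 sites, so p = 6/31 = 0.194.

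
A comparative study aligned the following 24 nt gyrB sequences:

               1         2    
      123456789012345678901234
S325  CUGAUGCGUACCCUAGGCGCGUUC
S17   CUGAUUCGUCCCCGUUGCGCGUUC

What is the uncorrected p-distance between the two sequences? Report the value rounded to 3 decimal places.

0.208

Mismatches occur at site 6 (G→U), site 10 (A→C), site 14 (U→G), site 15 (A→U), site 16 (G→U).
There are 5 differences over 24 sites, so p = 5/24 = 0.208.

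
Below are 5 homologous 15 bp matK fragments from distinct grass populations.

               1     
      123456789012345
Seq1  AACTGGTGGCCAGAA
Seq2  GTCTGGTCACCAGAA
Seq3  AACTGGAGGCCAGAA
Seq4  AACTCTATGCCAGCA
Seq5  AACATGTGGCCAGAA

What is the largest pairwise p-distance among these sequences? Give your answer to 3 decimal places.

0.533

Pairwise Hamming distances:
  Seq1 vs Seq2: 4
  Seq1 vs Seq3: 1
  Seq1 vs Seq4: 5
  Seq1 vs Seq5: 2
  Seq2 vs Seq3: 5
  Seq2 vs Seq4: 8
  Seq2 vs Seq5: 6
  Seq3 vs Seq4: 4
  Seq3 vs Seq5: 3
  Seq4 vs Seq5: 6
The largest is 8 mismatches, between Seq2 and Seq4; p = 8/15 = 0.533.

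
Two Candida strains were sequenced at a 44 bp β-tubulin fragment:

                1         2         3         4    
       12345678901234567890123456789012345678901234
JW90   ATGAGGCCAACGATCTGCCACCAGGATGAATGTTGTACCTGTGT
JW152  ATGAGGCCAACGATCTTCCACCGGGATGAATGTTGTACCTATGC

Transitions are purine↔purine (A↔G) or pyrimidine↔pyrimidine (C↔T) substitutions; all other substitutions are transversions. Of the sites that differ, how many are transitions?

Differing sites — 17:G/T (Tv); 23:A/G (Ti); 41:G/A (Ti); 44:T/C (Ti).
Of the 4 differences, 3 transitions and 1 transversion, so the answer is 3.

3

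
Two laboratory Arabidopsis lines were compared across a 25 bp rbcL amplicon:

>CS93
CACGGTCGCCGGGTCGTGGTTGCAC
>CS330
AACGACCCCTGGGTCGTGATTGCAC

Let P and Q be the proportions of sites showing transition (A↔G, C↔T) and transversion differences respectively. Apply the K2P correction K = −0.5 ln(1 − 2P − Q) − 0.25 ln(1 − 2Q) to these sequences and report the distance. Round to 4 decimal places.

Mismatches occur at site 1 (C→A, transversion), site 5 (G→A, transition), site 6 (T→C, transition), site 8 (G→C, transversion), site 10 (C→T, transition), site 19 (G→A, transition).
Of the 6 differences, 4 transitions and 2 transversions over 25 sites: P = 4/25 = 0.160000, Q = 2/25 = 0.080000.
d = −0.5·ln(0.600000) − 0.25·ln(0.840000) = −0.5·(-0.510826) − 0.25·(-0.174353) = 0.2990.

0.2990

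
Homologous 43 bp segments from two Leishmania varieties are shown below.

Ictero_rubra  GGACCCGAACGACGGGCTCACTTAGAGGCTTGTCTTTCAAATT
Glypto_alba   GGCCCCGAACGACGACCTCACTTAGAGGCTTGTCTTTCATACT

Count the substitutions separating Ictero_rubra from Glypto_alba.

5

The sequences differ at positions 3 (A/C), 15 (G/A), 16 (G/C), 40 (A/T), 42 (T/C).
That gives 5 mismatches out of 43 aligned sites, so the Hamming distance is 5.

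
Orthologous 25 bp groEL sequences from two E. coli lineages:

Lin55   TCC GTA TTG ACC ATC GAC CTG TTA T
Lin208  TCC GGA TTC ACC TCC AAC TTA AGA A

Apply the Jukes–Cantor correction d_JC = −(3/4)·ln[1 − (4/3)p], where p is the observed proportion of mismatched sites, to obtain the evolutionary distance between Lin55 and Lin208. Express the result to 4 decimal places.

The sequences differ at positions 5 (T/G), 9 (G/C), 13 (A/T), 14 (T/C), 16 (G/A), 19 (C/T), 21 (G/A), 22 (T/A), 23 (T/G), 25 (T/A).
p = 10/25 = 0.400000.
d = −0.75 · ln(1 − (4/3)·0.400000) = −0.75 · ln(0.466667) = −0.75 · (-0.762139) = 0.5716.

0.5716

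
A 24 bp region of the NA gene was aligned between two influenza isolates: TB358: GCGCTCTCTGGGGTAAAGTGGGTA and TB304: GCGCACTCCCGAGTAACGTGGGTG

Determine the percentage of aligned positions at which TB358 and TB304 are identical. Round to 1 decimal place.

Mismatches occur at site 5 (T/A), site 9 (T/C), site 10 (G/C), site 12 (G/A), site 17 (A/C), site 24 (A/G).
18 of the 24 sites match, so the percent identity is 18/24 × 100 = 75.0%.

75.0%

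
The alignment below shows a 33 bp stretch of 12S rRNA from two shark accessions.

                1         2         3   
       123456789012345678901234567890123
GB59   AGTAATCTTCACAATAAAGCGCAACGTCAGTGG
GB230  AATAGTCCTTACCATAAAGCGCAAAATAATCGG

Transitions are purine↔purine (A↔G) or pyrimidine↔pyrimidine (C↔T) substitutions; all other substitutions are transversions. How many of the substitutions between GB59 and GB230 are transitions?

6

The sequences differ at positions 2 (G/A, transition), 5 (A/G, transition), 8 (T/C, transition), 10 (C/T, transition), 13 (A/C, transversion), 25 (C/A, transversion), 26 (G/A, transition), 28 (C/A, transversion), 30 (G/T, transversion), 31 (T/C, transition).
Of the 10 differences, 6 transitions and 4 transversions, so the answer is 6.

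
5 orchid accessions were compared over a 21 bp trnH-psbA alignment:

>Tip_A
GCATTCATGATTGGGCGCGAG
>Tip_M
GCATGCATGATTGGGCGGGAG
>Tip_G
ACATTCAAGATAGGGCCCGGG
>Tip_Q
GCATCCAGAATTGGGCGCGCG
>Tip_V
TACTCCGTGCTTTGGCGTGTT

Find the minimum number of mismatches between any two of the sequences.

2

Pairwise Hamming distances:
  Tip_A vs Tip_M: 2
  Tip_A vs Tip_G: 5
  Tip_A vs Tip_Q: 4
  Tip_A vs Tip_V: 10
  Tip_M vs Tip_G: 7
  Tip_M vs Tip_Q: 5
  Tip_M vs Tip_V: 10
  Tip_G vs Tip_Q: 7
  Tip_G vs Tip_V: 13
  Tip_Q vs Tip_V: 11
The smallest is 2, between Tip_A and Tip_M.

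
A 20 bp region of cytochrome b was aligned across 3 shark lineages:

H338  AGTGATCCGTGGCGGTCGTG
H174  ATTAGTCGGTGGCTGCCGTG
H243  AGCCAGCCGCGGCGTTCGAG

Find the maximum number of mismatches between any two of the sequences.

Pairwise Hamming distances:
  H338 vs H174: 6
  H338 vs H243: 6
  H174 vs H243: 11
The largest is 11, between H174 and H243.

11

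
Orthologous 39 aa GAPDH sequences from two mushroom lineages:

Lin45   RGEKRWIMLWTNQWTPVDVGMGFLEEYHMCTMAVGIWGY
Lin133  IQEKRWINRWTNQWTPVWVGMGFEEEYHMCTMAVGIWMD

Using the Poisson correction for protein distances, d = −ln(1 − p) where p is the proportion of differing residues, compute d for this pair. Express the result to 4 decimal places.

Mismatches occur at site 1 (R→I), site 2 (G→Q), site 8 (M→N), site 9 (L→R), site 18 (D→W), site 24 (L→E), site 38 (G→M), site 39 (Y→D).
p = 8/39 = 0.205128.
d = −ln(1 − 0.205128) = −ln(0.794872) = 0.2296.

0.2296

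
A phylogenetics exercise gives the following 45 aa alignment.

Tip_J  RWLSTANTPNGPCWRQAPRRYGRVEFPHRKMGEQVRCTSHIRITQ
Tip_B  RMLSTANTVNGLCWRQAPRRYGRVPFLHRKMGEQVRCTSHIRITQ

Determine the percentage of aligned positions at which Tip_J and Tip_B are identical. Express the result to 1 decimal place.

Mismatches occur at site 2 (W↔M), site 9 (P↔V), site 12 (P↔L), site 25 (E↔P), site 27 (P↔L).
40 of the 45 sites match, so the percent identity is 40/45 × 100 = 88.9%.

88.9%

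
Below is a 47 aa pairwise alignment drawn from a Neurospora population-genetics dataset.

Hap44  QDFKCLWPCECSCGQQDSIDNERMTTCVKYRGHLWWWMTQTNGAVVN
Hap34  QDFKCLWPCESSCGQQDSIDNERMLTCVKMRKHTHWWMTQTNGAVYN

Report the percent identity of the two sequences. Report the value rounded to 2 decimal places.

85.11%

Differing sites — 11:C/S; 25:T/L; 30:Y/M; 32:G/K; 34:L/T; 35:W/H; 46:V/Y.
40 of the 47 sites match, so the percent identity is 40/47 × 100 = 85.11%.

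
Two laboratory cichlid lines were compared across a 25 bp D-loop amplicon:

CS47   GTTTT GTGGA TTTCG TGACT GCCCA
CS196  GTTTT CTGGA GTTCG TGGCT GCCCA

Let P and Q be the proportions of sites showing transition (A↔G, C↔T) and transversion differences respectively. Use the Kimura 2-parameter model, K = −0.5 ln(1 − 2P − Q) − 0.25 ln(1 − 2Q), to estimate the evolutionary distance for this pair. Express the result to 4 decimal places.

Mismatches occur at site 6 (G/C, transversion), site 11 (T/G, transversion), site 18 (A/G, transition).
Of the 3 differences, 1 transition and 2 transversions over 25 sites: P = 1/25 = 0.040000, Q = 2/25 = 0.080000.
d = −0.5·ln(0.840000) − 0.25·ln(0.840000) = −0.5·(-0.174353) − 0.25·(-0.174353) = 0.1308.

0.1308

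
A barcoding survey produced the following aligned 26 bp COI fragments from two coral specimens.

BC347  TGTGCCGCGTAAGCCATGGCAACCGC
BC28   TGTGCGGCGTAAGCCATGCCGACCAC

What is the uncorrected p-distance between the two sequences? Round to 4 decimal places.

0.1538

The sequences differ at positions 6 (C/G), 19 (G/C), 21 (A/G), 25 (G/A).
There are 4 differences over 26 sites, so p = 4/26 = 0.1538.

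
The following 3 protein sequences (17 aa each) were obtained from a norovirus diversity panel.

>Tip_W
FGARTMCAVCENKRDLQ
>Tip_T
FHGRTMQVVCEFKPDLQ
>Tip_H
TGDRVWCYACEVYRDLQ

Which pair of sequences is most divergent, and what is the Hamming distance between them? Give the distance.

11

Pairwise Hamming distances:
  Tip_W vs Tip_T: 6
  Tip_W vs Tip_H: 8
  Tip_T vs Tip_H: 11
The largest is 11, between Tip_T and Tip_H.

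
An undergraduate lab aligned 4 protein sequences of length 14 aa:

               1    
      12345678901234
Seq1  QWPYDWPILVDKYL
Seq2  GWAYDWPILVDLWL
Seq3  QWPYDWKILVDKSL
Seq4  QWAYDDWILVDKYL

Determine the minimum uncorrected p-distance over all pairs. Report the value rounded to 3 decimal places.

0.143

Pairwise Hamming distances:
  Seq1 vs Seq2: 4
  Seq1 vs Seq3: 2
  Seq1 vs Seq4: 3
  Seq2 vs Seq3: 5
  Seq2 vs Seq4: 5
  Seq3 vs Seq4: 4
The smallest is 2 mismatches, between Seq1 and Seq3; p = 2/14 = 0.143.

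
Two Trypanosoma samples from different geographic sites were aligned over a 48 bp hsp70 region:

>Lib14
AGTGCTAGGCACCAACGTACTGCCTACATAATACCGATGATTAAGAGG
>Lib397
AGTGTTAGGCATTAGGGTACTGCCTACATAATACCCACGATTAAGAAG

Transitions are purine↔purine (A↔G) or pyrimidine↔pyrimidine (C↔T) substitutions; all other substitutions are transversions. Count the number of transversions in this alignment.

2

Differing sites — 5:C/T (Ti); 12:C/T (Ti); 13:C/T (Ti); 15:A/G (Ti); 16:C/G (Tv); 36:G/C (Tv); 38:T/C (Ti); 47:G/A (Ti).
Of the 8 differences, 6 transitions and 2 transversions, so the answer is 2.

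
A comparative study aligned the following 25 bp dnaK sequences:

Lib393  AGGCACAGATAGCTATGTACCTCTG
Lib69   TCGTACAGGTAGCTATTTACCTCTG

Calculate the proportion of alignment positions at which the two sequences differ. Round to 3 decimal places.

The sequences differ at positions 1 (A/T), 2 (G/C), 4 (C/T), 9 (A/G), 17 (G/T).
There are 5 differences over 25 sites, so p = 5/25 = 0.200.

0.200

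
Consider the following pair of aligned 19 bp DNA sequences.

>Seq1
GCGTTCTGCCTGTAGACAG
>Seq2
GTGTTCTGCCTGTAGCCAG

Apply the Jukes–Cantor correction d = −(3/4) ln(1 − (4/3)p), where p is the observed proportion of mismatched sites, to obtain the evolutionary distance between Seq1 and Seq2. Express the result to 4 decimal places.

0.1134

Differing sites — 2:C/T; 16:A/C.
p = 2/19 = 0.105263.
d = −0.75 · ln(1 − (4/3)·0.105263) = −0.75 · ln(0.859649) = −0.75 · (-0.151231) = 0.1134.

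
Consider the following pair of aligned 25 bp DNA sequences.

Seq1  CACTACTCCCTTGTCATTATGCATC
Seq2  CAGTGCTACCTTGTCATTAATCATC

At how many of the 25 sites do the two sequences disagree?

Mismatches occur at site 3 (C/G), site 5 (A/G), site 8 (C/A), site 20 (T/A), site 21 (G/T).
That gives 5 mismatches out of 25 aligned sites, so the Hamming distance is 5.

5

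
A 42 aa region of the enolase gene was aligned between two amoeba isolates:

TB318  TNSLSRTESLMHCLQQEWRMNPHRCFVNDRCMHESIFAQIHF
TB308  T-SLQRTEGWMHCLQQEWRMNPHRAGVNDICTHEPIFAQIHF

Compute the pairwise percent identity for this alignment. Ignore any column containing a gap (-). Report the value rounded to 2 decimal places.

Excluding the 1 gap column leaves 41 comparable sites.
Differing sites — 5:S/Q; 9:S/G; 10:L/W; 25:C/A; 26:F/G; 30:R/I; 32:M/T; 35:S/P.
33 of the 41 comparable sites match, so the percent identity is 33/41 × 100 = 80.49%.

80.49%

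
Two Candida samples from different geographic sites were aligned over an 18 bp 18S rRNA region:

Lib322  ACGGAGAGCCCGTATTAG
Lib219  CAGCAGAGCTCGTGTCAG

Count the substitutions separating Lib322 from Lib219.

6

The sequences differ at positions 1 (A/C), 2 (C/A), 4 (G/C), 10 (C/T), 14 (A/G), 16 (T/C).
That gives 6 mismatches out of 18 aligned sites, so the Hamming distance is 6.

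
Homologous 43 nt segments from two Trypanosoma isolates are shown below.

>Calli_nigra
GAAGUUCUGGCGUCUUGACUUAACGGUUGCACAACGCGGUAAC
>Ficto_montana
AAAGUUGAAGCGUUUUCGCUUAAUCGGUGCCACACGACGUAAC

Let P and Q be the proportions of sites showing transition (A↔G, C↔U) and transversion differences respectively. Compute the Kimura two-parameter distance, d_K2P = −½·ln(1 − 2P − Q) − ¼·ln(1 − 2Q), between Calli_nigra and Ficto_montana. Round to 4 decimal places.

0.4693

The sequences differ at positions 1 (G/A, transition), 7 (C/G, transversion), 8 (U/A, transversion), 9 (G/A, transition), 14 (C/U, transition), 17 (G/C, transversion), 18 (A/G, transition), 24 (C/U, transition), 25 (G/C, transversion), 27 (U/G, transversion), 31 (A/C, transversion), 32 (C/A, transversion), 33 (A/C, transversion), 37 (C/A, transversion), 38 (G/C, transversion).
Of the 15 differences, 5 transitions and 10 transversions over 43 sites: P = 5/43 = 0.116279, Q = 10/43 = 0.232558.
d = −0.5·ln(0.534884) − 0.25·ln(0.534884) = −0.5·(-0.625705) − 0.25·(-0.625705) = 0.4693.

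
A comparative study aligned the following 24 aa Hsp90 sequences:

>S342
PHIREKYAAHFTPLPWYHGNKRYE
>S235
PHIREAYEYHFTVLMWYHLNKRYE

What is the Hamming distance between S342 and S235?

Differing sites — 6:K/A; 8:A/E; 9:A/Y; 13:P/V; 15:P/M; 19:G/L.
That gives 6 mismatches out of 24 aligned sites, so the Hamming distance is 6.

6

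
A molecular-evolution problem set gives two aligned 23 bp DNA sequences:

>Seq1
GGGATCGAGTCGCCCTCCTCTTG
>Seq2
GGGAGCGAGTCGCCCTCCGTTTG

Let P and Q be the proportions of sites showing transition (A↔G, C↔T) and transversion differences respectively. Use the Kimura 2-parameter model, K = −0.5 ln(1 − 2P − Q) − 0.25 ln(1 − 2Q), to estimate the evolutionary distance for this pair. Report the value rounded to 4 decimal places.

Mismatches occur at site 5 (T↔G, transversion), site 19 (T↔G, transversion), site 20 (C↔T, transition).
Of the 3 differences, 1 transition and 2 transversions over 23 sites: P = 1/23 = 0.043478, Q = 2/23 = 0.086957.
d = −0.5·ln(0.826087) − 0.25·ln(0.826086) = −0.5·(-0.191055) − 0.25·(-0.191056) = 0.1433.

0.1433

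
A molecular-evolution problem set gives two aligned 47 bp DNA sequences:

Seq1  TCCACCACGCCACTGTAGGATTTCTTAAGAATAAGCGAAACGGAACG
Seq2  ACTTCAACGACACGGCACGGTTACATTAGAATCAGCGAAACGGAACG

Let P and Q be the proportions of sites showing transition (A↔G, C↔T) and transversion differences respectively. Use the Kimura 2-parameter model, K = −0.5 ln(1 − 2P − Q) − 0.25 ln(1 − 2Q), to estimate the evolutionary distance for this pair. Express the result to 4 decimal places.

0.3467

Differing sites — 1:T/A (Tv); 3:C/T (Ti); 4:A/T (Tv); 6:C/A (Tv); 10:C/A (Tv); 14:T/G (Tv); 16:T/C (Ti); 18:G/C (Tv); 20:A/G (Ti); 23:T/A (Tv); 25:T/A (Tv); 27:A/T (Tv); 33:A/C (Tv).
Of the 13 differences, 3 transitions and 10 transversions over 47 sites: P = 3/47 = 0.063830, Q = 10/47 = 0.212766.
d = −0.5·ln(0.659574) − 0.25·ln(0.574468) = −0.5·(-0.416161) − 0.25·(-0.554311) = 0.3467.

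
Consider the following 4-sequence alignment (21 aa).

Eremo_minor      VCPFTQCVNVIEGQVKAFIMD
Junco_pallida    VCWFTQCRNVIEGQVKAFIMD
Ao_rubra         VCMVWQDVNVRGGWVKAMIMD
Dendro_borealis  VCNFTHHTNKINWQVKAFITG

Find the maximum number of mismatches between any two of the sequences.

Pairwise Hamming distances:
  Eremo_minor vs Junco_pallida: 2
  Eremo_minor vs Ao_rubra: 8
  Eremo_minor vs Dendro_borealis: 9
  Junco_pallida vs Ao_rubra: 9
  Junco_pallida vs Dendro_borealis: 9
  Ao_rubra vs Dendro_borealis: 14
The largest is 14, between Ao_rubra and Dendro_borealis.

14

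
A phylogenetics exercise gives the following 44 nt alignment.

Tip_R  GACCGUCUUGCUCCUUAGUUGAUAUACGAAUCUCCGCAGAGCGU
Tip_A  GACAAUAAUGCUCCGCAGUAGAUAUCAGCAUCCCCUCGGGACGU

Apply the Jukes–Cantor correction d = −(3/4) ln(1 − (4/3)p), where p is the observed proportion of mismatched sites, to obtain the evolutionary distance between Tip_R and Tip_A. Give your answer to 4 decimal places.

0.4546

Differing sites — 4:C/A; 5:G/A; 7:C/A; 8:U/A; 15:U/G; 16:U/C; 20:U/A; 26:A/C; 27:C/A; 29:A/C; 33:U/C; 36:G/U; 38:A/G; 40:A/G; 41:G/A.
p = 15/44 = 0.340909.
d = −0.75 · ln(1 − (4/3)·0.340909) = −0.75 · ln(0.545455) = −0.75 · (-0.606135) = 0.4546.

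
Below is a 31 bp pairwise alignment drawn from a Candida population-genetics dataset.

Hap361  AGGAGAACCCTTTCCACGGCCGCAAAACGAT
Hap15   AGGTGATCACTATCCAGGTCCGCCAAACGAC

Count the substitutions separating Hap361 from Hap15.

8

Mismatches occur at site 4 (A↔T), site 7 (A↔T), site 9 (C↔A), site 12 (T↔A), site 17 (C↔G), site 19 (G↔T), site 24 (A↔C), site 31 (T↔C).
That gives 8 mismatches out of 31 aligned sites, so the Hamming distance is 8.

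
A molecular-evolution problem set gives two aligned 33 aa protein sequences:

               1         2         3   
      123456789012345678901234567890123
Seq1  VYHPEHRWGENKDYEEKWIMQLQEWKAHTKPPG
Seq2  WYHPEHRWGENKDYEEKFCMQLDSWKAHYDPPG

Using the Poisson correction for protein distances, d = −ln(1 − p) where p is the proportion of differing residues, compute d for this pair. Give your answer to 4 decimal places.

0.2384

Mismatches occur at site 1 (V/W), site 18 (W/F), site 19 (I/C), site 23 (Q/D), site 24 (E/S), site 29 (T/Y), site 30 (K/D).
p = 7/33 = 0.212121.
d = −ln(1 − 0.212121) = −ln(0.787879) = 0.2384.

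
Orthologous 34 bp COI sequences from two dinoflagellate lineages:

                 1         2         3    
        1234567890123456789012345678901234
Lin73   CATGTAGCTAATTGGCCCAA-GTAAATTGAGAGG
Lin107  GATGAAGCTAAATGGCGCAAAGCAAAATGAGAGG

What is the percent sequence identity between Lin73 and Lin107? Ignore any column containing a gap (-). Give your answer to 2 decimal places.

81.82%

Excluding the 1 gap column leaves 33 comparable sites.
Differing sites — 1:C/G; 5:T/A; 12:T/A; 17:C/G; 23:T/C; 27:T/A.
27 of the 33 comparable sites match, so the percent identity is 27/33 × 100 = 81.82%.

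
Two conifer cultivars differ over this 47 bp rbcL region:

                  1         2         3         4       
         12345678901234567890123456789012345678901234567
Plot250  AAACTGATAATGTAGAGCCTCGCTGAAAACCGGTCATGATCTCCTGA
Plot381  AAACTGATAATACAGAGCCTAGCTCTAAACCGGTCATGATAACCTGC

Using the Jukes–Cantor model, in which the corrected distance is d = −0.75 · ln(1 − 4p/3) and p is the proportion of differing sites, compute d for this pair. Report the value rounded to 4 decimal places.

0.1931

Mismatches occur at site 12 (G↔A), site 13 (T↔C), site 21 (C↔A), site 25 (G↔C), site 26 (A↔T), site 41 (C↔A), site 42 (T↔A), site 47 (A↔C).
p = 8/47 = 0.170213.
d = −0.75 · ln(1 − (4/3)·0.170213) = −0.75 · ln(0.773049) = −0.75 · (-0.257413) = 0.1931.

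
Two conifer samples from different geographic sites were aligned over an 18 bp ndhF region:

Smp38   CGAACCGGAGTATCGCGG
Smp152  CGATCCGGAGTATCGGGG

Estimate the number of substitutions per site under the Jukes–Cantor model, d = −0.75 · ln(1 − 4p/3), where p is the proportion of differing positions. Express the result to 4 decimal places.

Mismatches occur at site 4 (A↔T), site 16 (C↔G).
p = 2/18 = 0.111111.
d = −0.75 · ln(1 − (4/3)·0.111111) = −0.75 · ln(0.851852) = −0.75 · (-0.160342) = 0.1203.

0.1203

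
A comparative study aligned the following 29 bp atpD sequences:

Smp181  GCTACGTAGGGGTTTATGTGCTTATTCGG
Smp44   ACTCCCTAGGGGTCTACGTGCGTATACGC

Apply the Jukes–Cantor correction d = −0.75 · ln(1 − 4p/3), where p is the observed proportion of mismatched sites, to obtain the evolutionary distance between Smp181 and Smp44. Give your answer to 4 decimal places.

The sequences differ at positions 1 (G/A), 4 (A/C), 6 (G/C), 14 (T/C), 17 (T/C), 22 (T/G), 26 (T/A), 29 (G/C).
p = 8/29 = 0.275862.
d = −0.75 · ln(1 − (4/3)·0.275862) = −0.75 · ln(0.632184) = −0.75 · (-0.458575) = 0.3439.

0.3439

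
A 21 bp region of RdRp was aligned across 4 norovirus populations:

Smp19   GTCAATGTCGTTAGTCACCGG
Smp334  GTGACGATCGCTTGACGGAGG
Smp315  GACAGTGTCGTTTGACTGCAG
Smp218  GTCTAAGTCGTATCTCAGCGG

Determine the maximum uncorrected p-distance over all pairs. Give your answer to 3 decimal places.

Pairwise Hamming distances:
  Smp19 vs Smp334: 10
  Smp19 vs Smp315: 7
  Smp19 vs Smp218: 6
  Smp334 vs Smp315: 9
  Smp334 vs Smp218: 11
  Smp315 vs Smp218: 9
The largest is 11 mismatches, between Smp334 and Smp218; p = 11/21 = 0.524.

0.524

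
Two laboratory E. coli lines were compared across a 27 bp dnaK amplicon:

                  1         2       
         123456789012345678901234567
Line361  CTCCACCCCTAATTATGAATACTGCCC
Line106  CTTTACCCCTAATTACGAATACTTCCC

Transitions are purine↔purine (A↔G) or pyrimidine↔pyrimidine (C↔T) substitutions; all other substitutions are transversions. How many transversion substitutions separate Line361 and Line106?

Differing sites — 3:C/T (Ti); 4:C/T (Ti); 16:T/C (Ti); 24:G/T (Tv).
Of the 4 differences, 3 transitions and 1 transversion, so the answer is 1.

1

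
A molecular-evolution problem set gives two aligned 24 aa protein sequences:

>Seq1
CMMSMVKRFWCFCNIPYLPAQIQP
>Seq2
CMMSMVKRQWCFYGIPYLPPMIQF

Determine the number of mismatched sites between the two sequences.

Mismatches occur at site 9 (F→Q), site 13 (C→Y), site 14 (N→G), site 20 (A→P), site 21 (Q→M), site 24 (P→F).
That gives 6 mismatches out of 24 aligned sites, so the Hamming distance is 6.

6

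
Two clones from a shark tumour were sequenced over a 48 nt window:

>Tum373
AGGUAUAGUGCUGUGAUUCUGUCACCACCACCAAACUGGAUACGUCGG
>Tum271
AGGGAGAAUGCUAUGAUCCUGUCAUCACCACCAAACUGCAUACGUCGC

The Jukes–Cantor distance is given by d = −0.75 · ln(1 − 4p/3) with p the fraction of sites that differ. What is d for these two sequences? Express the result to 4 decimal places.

0.1885

Differing sites — 4:U/G; 6:U/G; 8:G/A; 13:G/A; 18:U/C; 25:C/U; 39:G/C; 48:G/C.
p = 8/48 = 0.166667.
d = −0.75 · ln(1 − (4/3)·0.166667) = −0.75 · ln(0.777777) = −0.75 · (-0.251315) = 0.1885.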